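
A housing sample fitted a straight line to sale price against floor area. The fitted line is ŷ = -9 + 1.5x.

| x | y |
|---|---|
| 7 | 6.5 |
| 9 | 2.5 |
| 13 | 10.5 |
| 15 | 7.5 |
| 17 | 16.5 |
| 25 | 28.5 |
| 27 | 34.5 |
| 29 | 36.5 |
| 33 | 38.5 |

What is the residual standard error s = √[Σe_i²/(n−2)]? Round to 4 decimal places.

s = 3.4226

x=7: ŷ = -9 + 1.5·7 = 1.5; e = 6.5 − 1.5 = 5
x=9: ŷ = -9 + 1.5·9 = 4.5; e = 2.5 − 4.5 = -2
x=13: ŷ = -9 + 1.5·13 = 10.5; e = 10.5 − 10.5 = 0
x=15: ŷ = -9 + 1.5·15 = 13.5; e = 7.5 − 13.5 = -6
x=17: ŷ = -9 + 1.5·17 = 16.5; e = 16.5 − 16.5 = 0
x=25: ŷ = -9 + 1.5·25 = 28.5; e = 28.5 − 28.5 = 0
x=27: ŷ = -9 + 1.5·27 = 31.5; e = 34.5 − 31.5 = 3
x=29: ŷ = -9 + 1.5·29 = 34.5; e = 36.5 − 34.5 = 2
x=33: ŷ = -9 + 1.5·33 = 40.5; e = 38.5 − 40.5 = -2
SSE = 25 + 4 + 0 + 36 + 0 + 0 + 9 + 4 + 4 = 82
s = √(82/7) = √11.7143 ≈ 3.4226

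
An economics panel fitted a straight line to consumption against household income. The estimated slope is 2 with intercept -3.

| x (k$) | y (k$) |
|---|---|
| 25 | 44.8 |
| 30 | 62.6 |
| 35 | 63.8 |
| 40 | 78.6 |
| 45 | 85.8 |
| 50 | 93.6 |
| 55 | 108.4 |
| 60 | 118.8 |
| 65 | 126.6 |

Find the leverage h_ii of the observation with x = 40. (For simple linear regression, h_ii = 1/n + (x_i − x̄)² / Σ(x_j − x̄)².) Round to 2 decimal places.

h = 0.13

x̄ = (25 + 30 + 35 + 40 + 45 + 50 + 55 + 60 + 65)/9 = 45
Σ(x − x̄)² = 400 + 225 + 100 + 25 + 0 + 25 + 100 + 225 + 400 = 1500
h = 1/9 + (-5)²/1500 = 0.111111 + 0.0166667 = 0.13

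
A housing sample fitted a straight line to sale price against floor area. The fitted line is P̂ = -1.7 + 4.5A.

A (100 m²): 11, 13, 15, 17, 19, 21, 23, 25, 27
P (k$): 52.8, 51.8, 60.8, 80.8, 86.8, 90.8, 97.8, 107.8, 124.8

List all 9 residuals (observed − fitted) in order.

A=11: P̂ = -1.7 + 4.5·11 = 47.8; e = 52.8 − 47.8 = 5
A=13: P̂ = -1.7 + 4.5·13 = 56.8; e = 51.8 − 56.8 = -5
A=15: P̂ = -1.7 + 4.5·15 = 65.8; e = 60.8 − 65.8 = -5
A=17: P̂ = -1.7 + 4.5·17 = 74.8; e = 80.8 − 74.8 = 6
A=19: P̂ = -1.7 + 4.5·19 = 83.8; e = 86.8 − 83.8 = 3
A=21: P̂ = -1.7 + 4.5·21 = 92.8; e = 90.8 − 92.8 = -2
A=23: P̂ = -1.7 + 4.5·23 = 101.8; e = 97.8 − 101.8 = -4
A=25: P̂ = -1.7 + 4.5·25 = 110.8; e = 107.8 − 110.8 = -3
A=27: P̂ = -1.7 + 4.5·27 = 119.8; e = 124.8 − 119.8 = 5

5, -5, -5, 6, 3, -2, -4, -3, 5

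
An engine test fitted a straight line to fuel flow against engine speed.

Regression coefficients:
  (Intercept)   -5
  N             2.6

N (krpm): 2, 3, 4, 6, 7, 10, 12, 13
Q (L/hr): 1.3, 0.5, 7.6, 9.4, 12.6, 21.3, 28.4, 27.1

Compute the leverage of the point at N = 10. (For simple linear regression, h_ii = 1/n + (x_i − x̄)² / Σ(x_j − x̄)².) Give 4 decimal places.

h = 0.1934

N̄ = (2 + 3 + 4 + 6 + 7 + 10 + 12 + 13)/8 = 7.125
Σ(N − N̄)² = 26.2656 + 17.0156 + 9.76562 + 1.26562 + 0.015625 + 8.26562 + 23.7656 + 34.5156 = 120.875
h = 1/8 + (2.875)²/120.875 = 0.125 + 0.0683816 = 0.1934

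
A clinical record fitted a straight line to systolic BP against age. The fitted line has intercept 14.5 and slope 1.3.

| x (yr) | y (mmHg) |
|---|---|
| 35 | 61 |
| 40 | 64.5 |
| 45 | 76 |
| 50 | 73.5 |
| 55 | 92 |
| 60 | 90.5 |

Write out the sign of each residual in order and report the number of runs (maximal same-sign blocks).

6 runs

x=35: ŷ = 14.5 + 1.3·35 = 60; r = 61 − 60 = 1
x=40: ŷ = 14.5 + 1.3·40 = 66.5; r = 64.5 − 66.5 = -2
x=45: ŷ = 14.5 + 1.3·45 = 73; r = 76 − 73 = 3
x=50: ŷ = 14.5 + 1.3·50 = 79.5; r = 73.5 − 79.5 = -6
x=55: ŷ = 14.5 + 1.3·55 = 86; r = 92 − 86 = 6
x=60: ŷ = 14.5 + 1.3·60 = 92.5; r = 90.5 − 92.5 = -2
Signs: + − + − + −
Runs: +×1, −×1, +×1, −×1, +×1, −×1 → 6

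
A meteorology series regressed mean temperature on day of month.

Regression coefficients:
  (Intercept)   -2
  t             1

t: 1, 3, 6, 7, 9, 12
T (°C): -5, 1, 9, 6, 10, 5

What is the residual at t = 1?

T̂ = -2 + 1 = -1
e = -5 − (-1) = -4

e = -4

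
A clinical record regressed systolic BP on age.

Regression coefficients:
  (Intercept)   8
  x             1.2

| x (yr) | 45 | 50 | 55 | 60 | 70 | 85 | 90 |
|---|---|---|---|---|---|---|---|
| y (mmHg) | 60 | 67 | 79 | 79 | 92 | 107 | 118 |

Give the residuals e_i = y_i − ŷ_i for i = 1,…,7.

x=45: ŷ = 8 + 1.2·45 = 62; e = 60 − 62 = -2
x=50: ŷ = 8 + 1.2·50 = 68; e = 67 − 68 = -1
x=55: ŷ = 8 + 1.2·55 = 74; e = 79 − 74 = 5
x=60: ŷ = 8 + 1.2·60 = 80; e = 79 − 80 = -1
x=70: ŷ = 8 + 1.2·70 = 92; e = 92 − 92 = 0
x=85: ŷ = 8 + 1.2·85 = 110; e = 107 − 110 = -3
x=90: ŷ = 8 + 1.2·90 = 116; e = 118 − 116 = 2

-2, -1, 5, -1, 0, -3, 2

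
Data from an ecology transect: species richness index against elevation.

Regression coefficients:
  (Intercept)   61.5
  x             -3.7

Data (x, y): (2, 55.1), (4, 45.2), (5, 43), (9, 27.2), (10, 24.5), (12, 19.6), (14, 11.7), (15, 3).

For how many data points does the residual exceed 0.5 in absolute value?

6

x=2: ŷ = 61.5 − 3.7·2 = 54.1; r = 55.1 − 54.1 = 1
x=4: ŷ = 61.5 − 3.7·4 = 46.7; r = 45.2 − 46.7 = -1.5
x=5: ŷ = 61.5 − 3.7·5 = 43; r = 43 − 43 = 0
x=9: ŷ = 61.5 − 3.7·9 = 28.2; r = 27.2 − 28.2 = -1
x=10: ŷ = 61.5 − 3.7·10 = 24.5; r = 24.5 − 24.5 = 0
x=12: ŷ = 61.5 − 3.7·12 = 17.1; r = 19.6 − 17.1 = 2.5
x=14: ŷ = 61.5 − 3.7·14 = 9.7; r = 11.7 − 9.7 = 2
x=15: ŷ = 61.5 − 3.7·15 = 6; r = 3 − 6 = -3
|r| > 0.5: x=2 (|r|=1), x=4 (|r|=1.5), x=9 (|r|=1), x=12 (|r|=2.5), x=14 (|r|=2), x=15 (|r|=3) → 6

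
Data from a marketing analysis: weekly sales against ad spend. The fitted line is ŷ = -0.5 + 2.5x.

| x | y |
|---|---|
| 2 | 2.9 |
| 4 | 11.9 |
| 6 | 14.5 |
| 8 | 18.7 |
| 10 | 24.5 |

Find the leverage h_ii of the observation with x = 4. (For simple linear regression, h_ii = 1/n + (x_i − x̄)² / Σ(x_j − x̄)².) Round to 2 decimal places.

x̄ = (2 + 4 + 6 + 8 + 10)/5 = 6
Σ(x − x̄)² = 16 + 4 + 0 + 4 + 16 = 40
h = 1/5 + (-2)²/40 = 0.2 + 0.1 = 0.30

h = 0.30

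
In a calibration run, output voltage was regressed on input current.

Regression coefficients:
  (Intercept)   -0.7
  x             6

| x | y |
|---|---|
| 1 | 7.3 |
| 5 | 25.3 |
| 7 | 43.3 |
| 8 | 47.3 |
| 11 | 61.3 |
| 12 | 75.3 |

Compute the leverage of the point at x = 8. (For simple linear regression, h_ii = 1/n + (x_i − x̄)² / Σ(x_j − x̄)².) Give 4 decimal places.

x̄ = (1 + 5 + 7 + 8 + 11 + 12)/6 = 7.33333
Σ(x − x̄)² = 40.1111 + 5.44444 + 0.111111 + 0.444444 + 13.4444 + 21.7778 = 81.3333
h = 1/6 + (0.666667)²/81.3333 = 0.166667 + 0.00546448 = 0.1721

h = 0.1721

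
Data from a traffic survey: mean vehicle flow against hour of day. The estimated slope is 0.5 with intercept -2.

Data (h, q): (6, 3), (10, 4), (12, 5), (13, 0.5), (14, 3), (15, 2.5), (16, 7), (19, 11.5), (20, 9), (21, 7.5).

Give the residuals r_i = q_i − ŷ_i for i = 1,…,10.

h=6: ŷ = -2 + 0.5·6 = 1; r = 3 − 1 = 2
h=10: ŷ = -2 + 0.5·10 = 3; r = 4 − 3 = 1
h=12: ŷ = -2 + 0.5·12 = 4; r = 5 − 4 = 1
h=13: ŷ = -2 + 0.5·13 = 4.5; r = 0.5 − 4.5 = -4
h=14: ŷ = -2 + 0.5·14 = 5; r = 3 − 5 = -2
h=15: ŷ = -2 + 0.5·15 = 5.5; r = 2.5 − 5.5 = -3
h=16: ŷ = -2 + 0.5·16 = 6; r = 7 − 6 = 1
h=19: ŷ = -2 + 0.5·19 = 7.5; r = 11.5 − 7.5 = 4
h=20: ŷ = -2 + 0.5·20 = 8; r = 9 − 8 = 1
h=21: ŷ = -2 + 0.5·21 = 8.5; r = 7.5 − 8.5 = -1

2, 1, 1, -4, -2, -3, 1, 4, 1, -1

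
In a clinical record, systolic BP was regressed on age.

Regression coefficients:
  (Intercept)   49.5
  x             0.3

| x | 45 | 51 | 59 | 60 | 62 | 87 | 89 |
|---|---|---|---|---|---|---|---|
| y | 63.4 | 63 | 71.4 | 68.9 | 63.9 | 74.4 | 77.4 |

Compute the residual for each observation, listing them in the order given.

0.4, -1.8, 4.2, 1.4, -4.2, -1.2, 1.2

x=45: ŷ = 49.5 + 0.3·45 = 63; r = 63.4 − 63 = 0.4
x=51: ŷ = 49.5 + 0.3·51 = 64.8; r = 63 − 64.8 = -1.8
x=59: ŷ = 49.5 + 0.3·59 = 67.2; r = 71.4 − 67.2 = 4.2
x=60: ŷ = 49.5 + 0.3·60 = 67.5; r = 68.9 − 67.5 = 1.4
x=62: ŷ = 49.5 + 0.3·62 = 68.1; r = 63.9 − 68.1 = -4.2
x=87: ŷ = 49.5 + 0.3·87 = 75.6; r = 74.4 − 75.6 = -1.2
x=89: ŷ = 49.5 + 0.3·89 = 76.2; r = 77.4 − 76.2 = 1.2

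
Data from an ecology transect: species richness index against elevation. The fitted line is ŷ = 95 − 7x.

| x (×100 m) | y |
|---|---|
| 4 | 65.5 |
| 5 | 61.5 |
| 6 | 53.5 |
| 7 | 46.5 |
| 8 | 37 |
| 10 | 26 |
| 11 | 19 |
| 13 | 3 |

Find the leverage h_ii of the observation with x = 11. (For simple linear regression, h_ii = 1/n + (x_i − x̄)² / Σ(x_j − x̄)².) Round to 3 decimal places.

h = 0.257

x̄ = (4 + 5 + 6 + 7 + 8 + 10 + 11 + 13)/8 = 8
Σ(x − x̄)² = 16 + 9 + 4 + 1 + 0 + 4 + 9 + 25 = 68
h = 1/8 + (3)²/68 = 0.125 + 0.132353 = 0.257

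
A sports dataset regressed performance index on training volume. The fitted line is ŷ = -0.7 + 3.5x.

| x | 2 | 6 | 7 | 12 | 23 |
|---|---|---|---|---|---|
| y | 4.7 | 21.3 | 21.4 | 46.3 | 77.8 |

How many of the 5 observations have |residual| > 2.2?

2

x=2: ŷ = -0.7 + 3.5·2 = 6.3; r = 4.7 − 6.3 = -1.6
x=6: ŷ = -0.7 + 3.5·6 = 20.3; r = 21.3 − 20.3 = 1
x=7: ŷ = -0.7 + 3.5·7 = 23.8; r = 21.4 − 23.8 = -2.4
x=12: ŷ = -0.7 + 3.5·12 = 41.3; r = 46.3 − 41.3 = 5
x=23: ŷ = -0.7 + 3.5·23 = 79.8; r = 77.8 − 79.8 = -2
|r| > 2.2: x=7 (|r|=2.4), x=12 (|r|=5) → 2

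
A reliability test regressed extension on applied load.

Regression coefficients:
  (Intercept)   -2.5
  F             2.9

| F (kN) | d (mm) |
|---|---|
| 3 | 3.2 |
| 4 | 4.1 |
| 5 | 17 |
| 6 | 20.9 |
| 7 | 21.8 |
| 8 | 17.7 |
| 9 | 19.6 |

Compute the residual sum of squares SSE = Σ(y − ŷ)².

F=3: ŷ = -2.5 + 2.9·3 = 6.2; e = 3.2 − 6.2 = -3
F=4: ŷ = -2.5 + 2.9·4 = 9.1; e = 4.1 − 9.1 = -5
F=5: ŷ = -2.5 + 2.9·5 = 12; e = 17 − 12 = 5
F=6: ŷ = -2.5 + 2.9·6 = 14.9; e = 20.9 − 14.9 = 6
F=7: ŷ = -2.5 + 2.9·7 = 17.8; e = 21.8 − 17.8 = 4
F=8: ŷ = -2.5 + 2.9·8 = 20.7; e = 17.7 − 20.7 = -3
F=9: ŷ = -2.5 + 2.9·9 = 23.6; e = 19.6 − 23.6 = -4
SSE = 9 + 25 + 25 + 36 + 16 + 9 + 16 = 136

SSE = 136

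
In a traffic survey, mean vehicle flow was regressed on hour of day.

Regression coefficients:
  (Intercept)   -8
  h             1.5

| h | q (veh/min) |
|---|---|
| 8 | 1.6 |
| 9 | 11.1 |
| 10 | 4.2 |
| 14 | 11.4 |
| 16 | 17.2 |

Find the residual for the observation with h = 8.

ŷ = -8 + 1.5·8 = 4
e = 1.6 − 4 = -2.4

e = -2.4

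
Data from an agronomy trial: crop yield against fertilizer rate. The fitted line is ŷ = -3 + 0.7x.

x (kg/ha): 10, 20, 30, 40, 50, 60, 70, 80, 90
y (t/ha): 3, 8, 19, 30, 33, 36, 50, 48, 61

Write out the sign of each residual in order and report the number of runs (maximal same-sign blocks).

6 runs

x=10: ŷ = -3 + 0.7·10 = 4; e = 3 − 4 = -1
x=20: ŷ = -3 + 0.7·20 = 11; e = 8 − 11 = -3
x=30: ŷ = -3 + 0.7·30 = 18; e = 19 − 18 = 1
x=40: ŷ = -3 + 0.7·40 = 25; e = 30 − 25 = 5
x=50: ŷ = -3 + 0.7·50 = 32; e = 33 − 32 = 1
x=60: ŷ = -3 + 0.7·60 = 39; e = 36 − 39 = -3
x=70: ŷ = -3 + 0.7·70 = 46; e = 50 − 46 = 4
x=80: ŷ = -3 + 0.7·80 = 53; e = 48 − 53 = -5
x=90: ŷ = -3 + 0.7·90 = 60; e = 61 − 60 = 1
Signs: − − + + + − + − +
Runs: −×2, +×3, −×1, +×1, −×1, +×1 → 6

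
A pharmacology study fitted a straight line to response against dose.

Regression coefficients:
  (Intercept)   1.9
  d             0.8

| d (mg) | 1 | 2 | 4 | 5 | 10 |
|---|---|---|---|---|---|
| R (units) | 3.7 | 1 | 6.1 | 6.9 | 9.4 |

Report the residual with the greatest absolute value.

d=1: ŷ = 1.9 + 0.8·1 = 2.7; e = 3.7 − 2.7 = 1
d=2: ŷ = 1.9 + 0.8·2 = 3.5; e = 1 − 3.5 = -2.5
d=4: ŷ = 1.9 + 0.8·4 = 5.1; e = 6.1 − 5.1 = 1
d=5: ŷ = 1.9 + 0.8·5 = 5.9; e = 6.9 − 5.9 = 1
d=10: ŷ = 1.9 + 0.8·10 = 9.9; e = 9.4 − 9.9 = -0.5
Largest |e| is 2.5 at d = 2, residual -2.5.

e = -2.5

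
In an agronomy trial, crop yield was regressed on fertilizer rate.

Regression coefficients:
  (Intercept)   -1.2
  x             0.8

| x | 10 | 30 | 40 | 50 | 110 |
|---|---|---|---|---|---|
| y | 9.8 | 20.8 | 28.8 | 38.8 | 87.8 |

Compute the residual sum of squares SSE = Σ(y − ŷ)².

x=10: ŷ = -1.2 + 0.8·10 = 6.8; r = 9.8 − 6.8 = 3
x=30: ŷ = -1.2 + 0.8·30 = 22.8; r = 20.8 − 22.8 = -2
x=40: ŷ = -1.2 + 0.8·40 = 30.8; r = 28.8 − 30.8 = -2
x=50: ŷ = -1.2 + 0.8·50 = 38.8; r = 38.8 − 38.8 = 0
x=110: ŷ = -1.2 + 0.8·110 = 86.8; r = 87.8 − 86.8 = 1
SSE = 9 + 4 + 4 + 0 + 1 = 18

SSE = 18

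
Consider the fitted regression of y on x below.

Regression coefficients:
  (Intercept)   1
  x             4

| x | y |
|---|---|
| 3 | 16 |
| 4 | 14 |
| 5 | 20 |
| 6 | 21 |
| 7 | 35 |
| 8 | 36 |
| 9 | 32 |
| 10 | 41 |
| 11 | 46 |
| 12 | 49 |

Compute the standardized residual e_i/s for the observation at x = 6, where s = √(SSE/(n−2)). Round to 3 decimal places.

-1.099

x=3: ŷ = 1 + 4·3 = 13; e = 16 − 13 = 3
x=4: ŷ = 1 + 4·4 = 17; e = 14 − 17 = -3
x=5: ŷ = 1 + 4·5 = 21; e = 20 − 21 = -1
x=6: ŷ = 1 + 4·6 = 25; e = 21 − 25 = -4
x=7: ŷ = 1 + 4·7 = 29; e = 35 − 29 = 6
x=8: ŷ = 1 + 4·8 = 33; e = 36 − 33 = 3
x=9: ŷ = 1 + 4·9 = 37; e = 32 − 37 = -5
x=10: ŷ = 1 + 4·10 = 41; e = 41 − 41 = 0
x=11: ŷ = 1 + 4·11 = 45; e = 46 − 45 = 1
x=12: ŷ = 1 + 4·12 = 49; e = 49 − 49 = 0
SSE = 9 + 9 + 1 + 16 + 36 + 9 + 25 + 0 + 1 + 0 = 106
s = √(106/8) = 3.64005
e/s = -4 / 3.64005 = -1.099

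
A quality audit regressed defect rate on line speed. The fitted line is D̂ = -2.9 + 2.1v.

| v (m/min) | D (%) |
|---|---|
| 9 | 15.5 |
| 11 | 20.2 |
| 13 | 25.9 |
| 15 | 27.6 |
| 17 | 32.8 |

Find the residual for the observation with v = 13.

D̂ = -2.9 + 2.1·13 = 24.4
r = 25.9 − 24.4 = 1.5

r = 1.5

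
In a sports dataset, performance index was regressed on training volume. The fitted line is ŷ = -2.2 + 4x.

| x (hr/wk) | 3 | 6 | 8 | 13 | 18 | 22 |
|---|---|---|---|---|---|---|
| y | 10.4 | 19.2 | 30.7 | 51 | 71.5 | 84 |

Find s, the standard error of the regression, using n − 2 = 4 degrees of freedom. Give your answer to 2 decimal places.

x=3: ŷ = -2.2 + 4·3 = 9.8; e = 10.4 − 9.8 = 0.6
x=6: ŷ = -2.2 + 4·6 = 21.8; e = 19.2 − 21.8 = -2.6
x=8: ŷ = -2.2 + 4·8 = 29.8; e = 30.7 − 29.8 = 0.9
x=13: ŷ = -2.2 + 4·13 = 49.8; e = 51 − 49.8 = 1.2
x=18: ŷ = -2.2 + 4·18 = 69.8; e = 71.5 − 69.8 = 1.7
x=22: ŷ = -2.2 + 4·22 = 85.8; e = 84 − 85.8 = -1.8
SSE = 0.36 + 6.76 + 0.81 + 1.44 + 2.89 + 3.24 = 15.5
s = √(15.5/4) = √3.875 ≈ 1.97

s = 1.97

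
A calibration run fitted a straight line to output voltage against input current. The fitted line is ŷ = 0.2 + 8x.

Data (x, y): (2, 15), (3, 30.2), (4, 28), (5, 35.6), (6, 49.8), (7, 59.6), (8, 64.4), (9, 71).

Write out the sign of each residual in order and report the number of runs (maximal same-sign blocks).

x=2: ŷ = 0.2 + 8·2 = 16.2; r = 15 − 16.2 = -1.2
x=3: ŷ = 0.2 + 8·3 = 24.2; r = 30.2 − 24.2 = 6
x=4: ŷ = 0.2 + 8·4 = 32.2; r = 28 − 32.2 = -4.2
x=5: ŷ = 0.2 + 8·5 = 40.2; r = 35.6 − 40.2 = -4.6
x=6: ŷ = 0.2 + 8·6 = 48.2; r = 49.8 − 48.2 = 1.6
x=7: ŷ = 0.2 + 8·7 = 56.2; r = 59.6 − 56.2 = 3.4
x=8: ŷ = 0.2 + 8·8 = 64.2; r = 64.4 − 64.2 = 0.2
x=9: ŷ = 0.2 + 8·9 = 72.2; r = 71 − 72.2 = -1.2
Signs: − + − − + + + −
Runs: −×1, +×1, −×2, +×3, −×1 → 5

5 runs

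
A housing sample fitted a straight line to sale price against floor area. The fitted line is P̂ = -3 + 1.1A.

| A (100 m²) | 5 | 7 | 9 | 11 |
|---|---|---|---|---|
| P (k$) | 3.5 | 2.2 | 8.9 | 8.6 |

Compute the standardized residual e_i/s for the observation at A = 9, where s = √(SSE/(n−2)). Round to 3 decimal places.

A=5: P̂ = -3 + 1.1·5 = 2.5; e = 3.5 − 2.5 = 1
A=7: P̂ = -3 + 1.1·7 = 4.7; e = 2.2 − 4.7 = -2.5
A=9: P̂ = -3 + 1.1·9 = 6.9; e = 8.9 − 6.9 = 2
A=11: P̂ = -3 + 1.1·11 = 9.1; e = 8.6 − 9.1 = -0.5
SSE = 1 + 6.25 + 4 + 0.25 = 11.5
s = √(11.5/2) = 2.39792
e/s = 2 / 2.39792 = 0.834

0.834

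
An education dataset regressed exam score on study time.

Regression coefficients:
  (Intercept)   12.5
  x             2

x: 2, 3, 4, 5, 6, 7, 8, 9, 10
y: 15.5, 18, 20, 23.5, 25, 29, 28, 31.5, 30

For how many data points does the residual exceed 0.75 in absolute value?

x=2: ŷ = 12.5 + 2·2 = 16.5; r = 15.5 − 16.5 = -1
x=3: ŷ = 12.5 + 2·3 = 18.5; r = 18 − 18.5 = -0.5
x=4: ŷ = 12.5 + 2·4 = 20.5; r = 20 − 20.5 = -0.5
x=5: ŷ = 12.5 + 2·5 = 22.5; r = 23.5 − 22.5 = 1
x=6: ŷ = 12.5 + 2·6 = 24.5; r = 25 − 24.5 = 0.5
x=7: ŷ = 12.5 + 2·7 = 26.5; r = 29 − 26.5 = 2.5
x=8: ŷ = 12.5 + 2·8 = 28.5; r = 28 − 28.5 = -0.5
x=9: ŷ = 12.5 + 2·9 = 30.5; r = 31.5 − 30.5 = 1
x=10: ŷ = 12.5 + 2·10 = 32.5; r = 30 − 32.5 = -2.5
|r| > 0.75: x=2 (|r|=1), x=5 (|r|=1), x=7 (|r|=2.5), x=9 (|r|=1), x=10 (|r|=2.5) → 5

5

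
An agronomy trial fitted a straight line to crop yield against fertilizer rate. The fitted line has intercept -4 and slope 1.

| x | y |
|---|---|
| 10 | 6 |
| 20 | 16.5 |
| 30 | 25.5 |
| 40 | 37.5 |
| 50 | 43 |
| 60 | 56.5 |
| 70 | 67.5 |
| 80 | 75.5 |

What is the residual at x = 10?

ŷ = -4 + 10 = 6
r = 6 − 6 = 0

r = 0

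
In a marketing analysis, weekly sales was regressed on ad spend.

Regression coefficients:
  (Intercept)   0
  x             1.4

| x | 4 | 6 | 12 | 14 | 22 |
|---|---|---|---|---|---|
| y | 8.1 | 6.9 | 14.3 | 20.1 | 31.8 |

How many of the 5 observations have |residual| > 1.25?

x=4: ŷ = 1.4·4 = 5.6; e = 8.1 − 5.6 = 2.5
x=6: ŷ = 1.4·6 = 8.4; e = 6.9 − 8.4 = -1.5
x=12: ŷ = 1.4·12 = 16.8; e = 14.3 − 16.8 = -2.5
x=14: ŷ = 1.4·14 = 19.6; e = 20.1 − 19.6 = 0.5
x=22: ŷ = 1.4·22 = 30.8; e = 31.8 − 30.8 = 1
|e| > 1.25: x=4 (|e|=2.5), x=6 (|e|=1.5), x=12 (|e|=2.5) → 3

3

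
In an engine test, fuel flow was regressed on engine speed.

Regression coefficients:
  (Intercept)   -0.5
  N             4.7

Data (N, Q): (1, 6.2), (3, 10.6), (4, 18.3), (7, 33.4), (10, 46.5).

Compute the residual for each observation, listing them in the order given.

2, -3, 0, 1, 0

N=1: ŷ = -0.5 + 4.7·1 = 4.2; r = 6.2 − 4.2 = 2
N=3: ŷ = -0.5 + 4.7·3 = 13.6; r = 10.6 − 13.6 = -3
N=4: ŷ = -0.5 + 4.7·4 = 18.3; r = 18.3 − 18.3 = 0
N=7: ŷ = -0.5 + 4.7·7 = 32.4; r = 33.4 − 32.4 = 1
N=10: ŷ = -0.5 + 4.7·10 = 46.5; r = 46.5 − 46.5 = 0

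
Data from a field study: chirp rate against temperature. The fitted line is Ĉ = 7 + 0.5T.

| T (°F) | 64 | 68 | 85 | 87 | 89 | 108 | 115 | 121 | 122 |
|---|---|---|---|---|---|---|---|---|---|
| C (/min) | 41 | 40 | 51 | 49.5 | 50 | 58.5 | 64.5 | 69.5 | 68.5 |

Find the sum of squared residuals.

SSE = 21

T=64: Ĉ = 7 + 0.5·64 = 39; e = 41 − 39 = 2
T=68: Ĉ = 7 + 0.5·68 = 41; e = 40 − 41 = -1
T=85: Ĉ = 7 + 0.5·85 = 49.5; e = 51 − 49.5 = 1.5
T=87: Ĉ = 7 + 0.5·87 = 50.5; e = 49.5 − 50.5 = -1
T=89: Ĉ = 7 + 0.5·89 = 51.5; e = 50 − 51.5 = -1.5
T=108: Ĉ = 7 + 0.5·108 = 61; e = 58.5 − 61 = -2.5
T=115: Ĉ = 7 + 0.5·115 = 64.5; e = 64.5 − 64.5 = 0
T=121: Ĉ = 7 + 0.5·121 = 67.5; e = 69.5 − 67.5 = 2
T=122: Ĉ = 7 + 0.5·122 = 68; e = 68.5 − 68 = 0.5
SSE = 4 + 1 + 2.25 + 1 + 2.25 + 6.25 + 0 + 4 + 0.25 = 21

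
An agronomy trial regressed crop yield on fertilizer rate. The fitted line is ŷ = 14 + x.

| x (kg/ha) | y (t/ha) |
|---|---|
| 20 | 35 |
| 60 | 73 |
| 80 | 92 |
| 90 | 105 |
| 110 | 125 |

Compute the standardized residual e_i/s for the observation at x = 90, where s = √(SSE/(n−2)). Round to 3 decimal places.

0.612

x=20: ŷ = 14 + 20 = 34; e = 35 − 34 = 1
x=60: ŷ = 14 + 60 = 74; e = 73 − 74 = -1
x=80: ŷ = 14 + 80 = 94; e = 92 − 94 = -2
x=90: ŷ = 14 + 90 = 104; e = 105 − 104 = 1
x=110: ŷ = 14 + 110 = 124; e = 125 − 124 = 1
SSE = 1 + 1 + 4 + 1 + 1 = 8
s = √(8/3) = 1.63299
e/s = 1 / 1.63299 = 0.612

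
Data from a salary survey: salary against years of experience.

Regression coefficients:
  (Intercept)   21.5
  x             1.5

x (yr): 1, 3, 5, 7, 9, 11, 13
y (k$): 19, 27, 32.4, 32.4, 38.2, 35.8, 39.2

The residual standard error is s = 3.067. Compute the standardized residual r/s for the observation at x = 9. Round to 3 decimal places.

ŷ = 21.5 + 1.5·9 = 35
r = 38.2 − 35 = 3.2
r/s = 3.2 / 3.067 = 1.043

1.043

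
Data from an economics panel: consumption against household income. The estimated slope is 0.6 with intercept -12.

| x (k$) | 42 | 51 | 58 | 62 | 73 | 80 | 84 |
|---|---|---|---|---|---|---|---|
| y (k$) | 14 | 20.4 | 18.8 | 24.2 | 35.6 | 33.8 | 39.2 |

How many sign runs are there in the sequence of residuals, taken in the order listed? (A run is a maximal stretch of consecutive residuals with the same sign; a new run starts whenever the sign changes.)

x=42: ŷ = -12 + 0.6·42 = 13.2; r = 14 − 13.2 = 0.8
x=51: ŷ = -12 + 0.6·51 = 18.6; r = 20.4 − 18.6 = 1.8
x=58: ŷ = -12 + 0.6·58 = 22.8; r = 18.8 − 22.8 = -4
x=62: ŷ = -12 + 0.6·62 = 25.2; r = 24.2 − 25.2 = -1
x=73: ŷ = -12 + 0.6·73 = 31.8; r = 35.6 − 31.8 = 3.8
x=80: ŷ = -12 + 0.6·80 = 36; r = 33.8 − 36 = -2.2
x=84: ŷ = -12 + 0.6·84 = 38.4; r = 39.2 − 38.4 = 0.8
Signs: + + − − + − +
Runs: +×2, −×2, +×1, −×1, +×1 → 5

5 runs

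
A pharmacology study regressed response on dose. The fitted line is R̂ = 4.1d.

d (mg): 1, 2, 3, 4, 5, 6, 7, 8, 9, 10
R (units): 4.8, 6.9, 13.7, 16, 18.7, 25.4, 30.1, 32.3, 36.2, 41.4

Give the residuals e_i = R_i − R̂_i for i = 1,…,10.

0.7, -1.3, 1.4, -0.4, -1.8, 0.8, 1.4, -0.5, -0.7, 0.4

d=1: R̂ = 4.1·1 = 4.1; e = 4.8 − 4.1 = 0.7
d=2: R̂ = 4.1·2 = 8.2; e = 6.9 − 8.2 = -1.3
d=3: R̂ = 4.1·3 = 12.3; e = 13.7 − 12.3 = 1.4
d=4: R̂ = 4.1·4 = 16.4; e = 16 − 16.4 = -0.4
d=5: R̂ = 4.1·5 = 20.5; e = 18.7 − 20.5 = -1.8
d=6: R̂ = 4.1·6 = 24.6; e = 25.4 − 24.6 = 0.8
d=7: R̂ = 4.1·7 = 28.7; e = 30.1 − 28.7 = 1.4
d=8: R̂ = 4.1·8 = 32.8; e = 32.3 − 32.8 = -0.5
d=9: R̂ = 4.1·9 = 36.9; e = 36.2 − 36.9 = -0.7
d=10: R̂ = 4.1·10 = 41; e = 41.4 − 41 = 0.4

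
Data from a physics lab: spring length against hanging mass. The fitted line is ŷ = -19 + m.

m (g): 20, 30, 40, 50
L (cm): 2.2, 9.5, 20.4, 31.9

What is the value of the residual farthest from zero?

m=20: ŷ = -19 + 20 = 1; e = 2.2 − 1 = 1.2
m=30: ŷ = -19 + 30 = 11; e = 9.5 − 11 = -1.5
m=40: ŷ = -19 + 40 = 21; e = 20.4 − 21 = -0.6
m=50: ŷ = -19 + 50 = 31; e = 31.9 − 31 = 0.9
Largest |e| is 1.5 at m = 30, residual -1.5.

e = -1.5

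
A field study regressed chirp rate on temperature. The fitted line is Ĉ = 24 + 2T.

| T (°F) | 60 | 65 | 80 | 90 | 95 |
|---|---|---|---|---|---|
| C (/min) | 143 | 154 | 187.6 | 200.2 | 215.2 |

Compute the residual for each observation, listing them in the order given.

T=60: Ĉ = 24 + 2·60 = 144; e = 143 − 144 = -1
T=65: Ĉ = 24 + 2·65 = 154; e = 154 − 154 = 0
T=80: Ĉ = 24 + 2·80 = 184; e = 187.6 − 184 = 3.6
T=90: Ĉ = 24 + 2·90 = 204; e = 200.2 − 204 = -3.8
T=95: Ĉ = 24 + 2·95 = 214; e = 215.2 − 214 = 1.2

-1, 0, 3.6, -3.8, 1.2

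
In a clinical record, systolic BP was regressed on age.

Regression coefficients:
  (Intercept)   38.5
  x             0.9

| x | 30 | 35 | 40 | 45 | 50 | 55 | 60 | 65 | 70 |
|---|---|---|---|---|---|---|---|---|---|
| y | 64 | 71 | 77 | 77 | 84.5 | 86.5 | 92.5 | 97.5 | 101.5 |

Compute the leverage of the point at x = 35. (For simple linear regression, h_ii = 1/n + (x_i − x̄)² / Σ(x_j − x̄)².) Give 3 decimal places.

h = 0.261

x̄ = (30 + 35 + 40 + 45 + 50 + 55 + 60 + 65 + 70)/9 = 50
Σ(x − x̄)² = 400 + 225 + 100 + 25 + 0 + 25 + 100 + 225 + 400 = 1500
h = 1/9 + (-15)²/1500 = 0.111111 + 0.15 = 0.261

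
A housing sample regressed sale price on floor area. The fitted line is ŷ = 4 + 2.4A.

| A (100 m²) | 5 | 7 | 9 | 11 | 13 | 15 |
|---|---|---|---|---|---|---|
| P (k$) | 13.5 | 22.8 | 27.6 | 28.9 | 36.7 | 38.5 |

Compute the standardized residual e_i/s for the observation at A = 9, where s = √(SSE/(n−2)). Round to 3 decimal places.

0.873

A=5: ŷ = 4 + 2.4·5 = 16; e = 13.5 − 16 = -2.5
A=7: ŷ = 4 + 2.4·7 = 20.8; e = 22.8 − 20.8 = 2
A=9: ŷ = 4 + 2.4·9 = 25.6; e = 27.6 − 25.6 = 2
A=11: ŷ = 4 + 2.4·11 = 30.4; e = 28.9 − 30.4 = -1.5
A=13: ŷ = 4 + 2.4·13 = 35.2; e = 36.7 − 35.2 = 1.5
A=15: ŷ = 4 + 2.4·15 = 40; e = 38.5 − 40 = -1.5
SSE = 6.25 + 4 + 4 + 2.25 + 2.25 + 2.25 = 21
s = √(21/4) = 2.29129
e/s = 2 / 2.29129 = 0.873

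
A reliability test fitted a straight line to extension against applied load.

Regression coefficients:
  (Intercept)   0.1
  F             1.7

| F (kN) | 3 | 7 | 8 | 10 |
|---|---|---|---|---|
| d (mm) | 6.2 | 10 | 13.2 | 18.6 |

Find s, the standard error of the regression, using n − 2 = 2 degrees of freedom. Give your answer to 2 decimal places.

F=3: d̂ = 0.1 + 1.7·3 = 5.2; r = 6.2 − 5.2 = 1
F=7: d̂ = 0.1 + 1.7·7 = 12; r = 10 − 12 = -2
F=8: d̂ = 0.1 + 1.7·8 = 13.7; r = 13.2 − 13.7 = -0.5
F=10: d̂ = 0.1 + 1.7·10 = 17.1; r = 18.6 − 17.1 = 1.5
SSE = 1 + 4 + 0.25 + 2.25 = 7.5
s = √(7.5/2) = √3.75 ≈ 1.94

s = 1.94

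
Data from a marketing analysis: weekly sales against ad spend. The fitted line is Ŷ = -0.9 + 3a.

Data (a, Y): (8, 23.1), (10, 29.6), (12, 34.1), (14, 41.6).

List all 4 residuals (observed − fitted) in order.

a=8: Ŷ = -0.9 + 3·8 = 23.1; e = 23.1 − 23.1 = 0
a=10: Ŷ = -0.9 + 3·10 = 29.1; e = 29.6 − 29.1 = 0.5
a=12: Ŷ = -0.9 + 3·12 = 35.1; e = 34.1 − 35.1 = -1
a=14: Ŷ = -0.9 + 3·14 = 41.1; e = 41.6 − 41.1 = 0.5

0, 0.5, -1, 0.5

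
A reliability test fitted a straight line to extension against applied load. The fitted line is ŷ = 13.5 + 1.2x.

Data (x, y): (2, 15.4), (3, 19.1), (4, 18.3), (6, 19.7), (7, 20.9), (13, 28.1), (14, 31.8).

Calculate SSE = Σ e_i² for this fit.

SSE = 9.5

x=2: ŷ = 13.5 + 1.2·2 = 15.9; e = 15.4 − 15.9 = -0.5
x=3: ŷ = 13.5 + 1.2·3 = 17.1; e = 19.1 − 17.1 = 2
x=4: ŷ = 13.5 + 1.2·4 = 18.3; e = 18.3 − 18.3 = 0
x=6: ŷ = 13.5 + 1.2·6 = 20.7; e = 19.7 − 20.7 = -1
x=7: ŷ = 13.5 + 1.2·7 = 21.9; e = 20.9 − 21.9 = -1
x=13: ŷ = 13.5 + 1.2·13 = 29.1; e = 28.1 − 29.1 = -1
x=14: ŷ = 13.5 + 1.2·14 = 30.3; e = 31.8 − 30.3 = 1.5
SSE = 0.25 + 4 + 0 + 1 + 1 + 1 + 2.25 = 9.5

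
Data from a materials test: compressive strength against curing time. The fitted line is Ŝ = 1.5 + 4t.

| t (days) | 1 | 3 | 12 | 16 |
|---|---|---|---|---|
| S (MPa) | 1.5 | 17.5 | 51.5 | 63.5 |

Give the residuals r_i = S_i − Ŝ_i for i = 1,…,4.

-4, 4, 2, -2

t=1: Ŝ = 1.5 + 4·1 = 5.5; r = 1.5 − 5.5 = -4
t=3: Ŝ = 1.5 + 4·3 = 13.5; r = 17.5 − 13.5 = 4
t=12: Ŝ = 1.5 + 4·12 = 49.5; r = 51.5 − 49.5 = 2
t=16: Ŝ = 1.5 + 4·16 = 65.5; r = 63.5 − 65.5 = -2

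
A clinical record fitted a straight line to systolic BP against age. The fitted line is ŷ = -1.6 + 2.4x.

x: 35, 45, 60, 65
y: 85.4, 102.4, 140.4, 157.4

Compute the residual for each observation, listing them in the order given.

x=35: ŷ = -1.6 + 2.4·35 = 82.4; e = 85.4 − 82.4 = 3
x=45: ŷ = -1.6 + 2.4·45 = 106.4; e = 102.4 − 106.4 = -4
x=60: ŷ = -1.6 + 2.4·60 = 142.4; e = 140.4 − 142.4 = -2
x=65: ŷ = -1.6 + 2.4·65 = 154.4; e = 157.4 − 154.4 = 3

3, -4, -2, 3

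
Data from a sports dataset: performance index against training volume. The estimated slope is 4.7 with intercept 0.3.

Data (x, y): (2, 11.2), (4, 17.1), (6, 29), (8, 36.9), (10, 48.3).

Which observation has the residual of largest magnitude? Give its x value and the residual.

x=2: ŷ = 0.3 + 4.7·2 = 9.7; e = 11.2 − 9.7 = 1.5
x=4: ŷ = 0.3 + 4.7·4 = 19.1; e = 17.1 − 19.1 = -2
x=6: ŷ = 0.3 + 4.7·6 = 28.5; e = 29 − 28.5 = 0.5
x=8: ŷ = 0.3 + 4.7·8 = 37.9; e = 36.9 − 37.9 = -1
x=10: ŷ = 0.3 + 4.7·10 = 47.3; e = 48.3 − 47.3 = 1
Largest |e| is 2 at x = 4, residual -2.

x = 4, e = -2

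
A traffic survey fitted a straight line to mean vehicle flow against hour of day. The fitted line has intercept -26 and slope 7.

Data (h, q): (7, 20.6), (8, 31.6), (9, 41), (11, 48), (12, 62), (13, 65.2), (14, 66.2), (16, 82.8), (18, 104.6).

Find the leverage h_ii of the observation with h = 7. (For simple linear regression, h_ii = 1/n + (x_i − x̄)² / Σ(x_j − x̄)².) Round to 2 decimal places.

h̄ = (7 + 8 + 9 + 11 + 12 + 13 + 14 + 16 + 18)/9 = 12
Σ(h − h̄)² = 25 + 16 + 9 + 1 + 0 + 1 + 4 + 16 + 36 = 108
h = 1/9 + (-5)²/108 = 0.111111 + 0.231481 = 0.34

h = 0.34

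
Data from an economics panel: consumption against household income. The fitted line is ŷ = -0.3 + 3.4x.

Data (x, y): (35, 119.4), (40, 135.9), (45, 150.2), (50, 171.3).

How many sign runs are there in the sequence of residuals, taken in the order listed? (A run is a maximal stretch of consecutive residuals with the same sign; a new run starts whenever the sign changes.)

3 runs

x=35: ŷ = -0.3 + 3.4·35 = 118.7; r = 119.4 − 118.7 = 0.7
x=40: ŷ = -0.3 + 3.4·40 = 135.7; r = 135.9 − 135.7 = 0.2
x=45: ŷ = -0.3 + 3.4·45 = 152.7; r = 150.2 − 152.7 = -2.5
x=50: ŷ = -0.3 + 3.4·50 = 169.7; r = 171.3 − 169.7 = 1.6
Signs: + + − +
Runs: +×2, −×1, +×1 → 3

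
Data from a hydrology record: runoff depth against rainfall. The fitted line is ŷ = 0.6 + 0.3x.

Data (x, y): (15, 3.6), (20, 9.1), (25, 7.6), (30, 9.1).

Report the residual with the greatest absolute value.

e = 2.5

x=15: ŷ = 0.6 + 0.3·15 = 5.1; e = 3.6 − 5.1 = -1.5
x=20: ŷ = 0.6 + 0.3·20 = 6.6; e = 9.1 − 6.6 = 2.5
x=25: ŷ = 0.6 + 0.3·25 = 8.1; e = 7.6 − 8.1 = -0.5
x=30: ŷ = 0.6 + 0.3·30 = 9.6; e = 9.1 − 9.6 = -0.5
Largest |e| is 2.5 at x = 20, residual 2.5.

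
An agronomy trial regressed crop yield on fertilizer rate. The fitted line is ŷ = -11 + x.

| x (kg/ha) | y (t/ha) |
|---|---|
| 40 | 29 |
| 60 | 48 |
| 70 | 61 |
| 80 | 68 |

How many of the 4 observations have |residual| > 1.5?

1

x=40: ŷ = -11 + 40 = 29; r = 29 − 29 = 0
x=60: ŷ = -11 + 60 = 49; r = 48 − 49 = -1
x=70: ŷ = -11 + 70 = 59; r = 61 − 59 = 2
x=80: ŷ = -11 + 80 = 69; r = 68 − 69 = -1
|r| > 1.5: x=70 (|r|=2) → 1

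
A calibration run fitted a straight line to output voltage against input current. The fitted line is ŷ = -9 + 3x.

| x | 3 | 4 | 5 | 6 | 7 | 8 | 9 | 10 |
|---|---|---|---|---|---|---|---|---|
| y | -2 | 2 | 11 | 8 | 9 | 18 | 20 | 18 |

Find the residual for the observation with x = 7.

ŷ = -9 + 3·7 = 12
r = 9 − 12 = -3

r = -3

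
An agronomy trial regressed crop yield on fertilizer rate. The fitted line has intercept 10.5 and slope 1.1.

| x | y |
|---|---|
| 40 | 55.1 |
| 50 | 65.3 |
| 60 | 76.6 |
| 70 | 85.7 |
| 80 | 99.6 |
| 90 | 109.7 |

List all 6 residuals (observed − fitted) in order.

0.6, -0.2, 0.1, -1.8, 1.1, 0.2

x=40: ŷ = 10.5 + 1.1·40 = 54.5; e = 55.1 − 54.5 = 0.6
x=50: ŷ = 10.5 + 1.1·50 = 65.5; e = 65.3 − 65.5 = -0.2
x=60: ŷ = 10.5 + 1.1·60 = 76.5; e = 76.6 − 76.5 = 0.1
x=70: ŷ = 10.5 + 1.1·70 = 87.5; e = 85.7 − 87.5 = -1.8
x=80: ŷ = 10.5 + 1.1·80 = 98.5; e = 99.6 − 98.5 = 1.1
x=90: ŷ = 10.5 + 1.1·90 = 109.5; e = 109.7 − 109.5 = 0.2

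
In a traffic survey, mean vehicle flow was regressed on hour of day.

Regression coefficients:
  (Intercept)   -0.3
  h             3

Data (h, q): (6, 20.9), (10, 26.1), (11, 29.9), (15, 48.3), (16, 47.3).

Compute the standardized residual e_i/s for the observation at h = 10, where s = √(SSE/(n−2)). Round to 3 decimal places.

-0.938

h=6: ŷ = -0.3 + 3·6 = 17.7; e = 20.9 − 17.7 = 3.2
h=10: ŷ = -0.3 + 3·10 = 29.7; e = 26.1 − 29.7 = -3.6
h=11: ŷ = -0.3 + 3·11 = 32.7; e = 29.9 − 32.7 = -2.8
h=15: ŷ = -0.3 + 3·15 = 44.7; e = 48.3 − 44.7 = 3.6
h=16: ŷ = -0.3 + 3·16 = 47.7; e = 47.3 − 47.7 = -0.4
SSE = 10.24 + 12.96 + 7.84 + 12.96 + 0.16 = 44.16
s = √(44.16/3) = 3.83667
e/s = -3.6 / 3.83667 = -0.938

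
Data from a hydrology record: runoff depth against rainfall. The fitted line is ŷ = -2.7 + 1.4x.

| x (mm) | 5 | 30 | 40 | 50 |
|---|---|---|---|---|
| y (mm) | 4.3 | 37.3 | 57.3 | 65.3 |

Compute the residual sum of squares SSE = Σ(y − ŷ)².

SSE = 24

x=5: ŷ = -2.7 + 1.4·5 = 4.3; r = 4.3 − 4.3 = 0
x=30: ŷ = -2.7 + 1.4·30 = 39.3; r = 37.3 − 39.3 = -2
x=40: ŷ = -2.7 + 1.4·40 = 53.3; r = 57.3 − 53.3 = 4
x=50: ŷ = -2.7 + 1.4·50 = 67.3; r = 65.3 − 67.3 = -2
SSE = 0 + 4 + 16 + 4 = 24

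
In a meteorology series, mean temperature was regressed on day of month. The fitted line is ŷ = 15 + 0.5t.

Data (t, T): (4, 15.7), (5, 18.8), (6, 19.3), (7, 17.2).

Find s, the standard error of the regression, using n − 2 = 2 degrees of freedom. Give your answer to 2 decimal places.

t=4: ŷ = 15 + 0.5·4 = 17; r = 15.7 − 17 = -1.3
t=5: ŷ = 15 + 0.5·5 = 17.5; r = 18.8 − 17.5 = 1.3
t=6: ŷ = 15 + 0.5·6 = 18; r = 19.3 − 18 = 1.3
t=7: ŷ = 15 + 0.5·7 = 18.5; r = 17.2 − 18.5 = -1.3
SSE = 1.69 + 1.69 + 1.69 + 1.69 = 6.76
s = √(6.76/2) = √3.38 ≈ 1.84

s = 1.84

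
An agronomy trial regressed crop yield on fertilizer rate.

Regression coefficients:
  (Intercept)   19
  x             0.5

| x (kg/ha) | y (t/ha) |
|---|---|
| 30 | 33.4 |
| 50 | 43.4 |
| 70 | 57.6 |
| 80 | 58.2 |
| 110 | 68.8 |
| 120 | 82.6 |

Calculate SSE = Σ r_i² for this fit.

SSE = 54.32

x=30: ŷ = 19 + 0.5·30 = 34; r = 33.4 − 34 = -0.6
x=50: ŷ = 19 + 0.5·50 = 44; r = 43.4 − 44 = -0.6
x=70: ŷ = 19 + 0.5·70 = 54; r = 57.6 − 54 = 3.6
x=80: ŷ = 19 + 0.5·80 = 59; r = 58.2 − 59 = -0.8
x=110: ŷ = 19 + 0.5·110 = 74; r = 68.8 − 74 = -5.2
x=120: ŷ = 19 + 0.5·120 = 79; r = 82.6 − 79 = 3.6
SSE = 0.36 + 0.36 + 12.96 + 0.64 + 27.04 + 12.96 = 54.32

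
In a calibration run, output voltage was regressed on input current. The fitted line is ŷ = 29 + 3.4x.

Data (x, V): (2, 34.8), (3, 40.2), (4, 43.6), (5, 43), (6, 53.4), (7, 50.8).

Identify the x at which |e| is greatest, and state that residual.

x = 6, e = 4

x=2: ŷ = 29 + 3.4·2 = 35.8; e = 34.8 − 35.8 = -1
x=3: ŷ = 29 + 3.4·3 = 39.2; e = 40.2 − 39.2 = 1
x=4: ŷ = 29 + 3.4·4 = 42.6; e = 43.6 − 42.6 = 1
x=5: ŷ = 29 + 3.4·5 = 46; e = 43 − 46 = -3
x=6: ŷ = 29 + 3.4·6 = 49.4; e = 53.4 − 49.4 = 4
x=7: ŷ = 29 + 3.4·7 = 52.8; e = 50.8 − 52.8 = -2
Largest |e| is 4 at x = 6, residual 4.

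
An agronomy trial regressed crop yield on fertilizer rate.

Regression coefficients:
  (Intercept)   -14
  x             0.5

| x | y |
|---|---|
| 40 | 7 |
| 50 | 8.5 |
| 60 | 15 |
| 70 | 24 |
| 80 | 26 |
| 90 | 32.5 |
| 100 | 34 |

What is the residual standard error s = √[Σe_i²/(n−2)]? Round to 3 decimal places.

s = 2.168

x=40: ŷ = -14 + 0.5·40 = 6; e = 7 − 6 = 1
x=50: ŷ = -14 + 0.5·50 = 11; e = 8.5 − 11 = -2.5
x=60: ŷ = -14 + 0.5·60 = 16; e = 15 − 16 = -1
x=70: ŷ = -14 + 0.5·70 = 21; e = 24 − 21 = 3
x=80: ŷ = -14 + 0.5·80 = 26; e = 26 − 26 = 0
x=90: ŷ = -14 + 0.5·90 = 31; e = 32.5 − 31 = 1.5
x=100: ŷ = -14 + 0.5·100 = 36; e = 34 − 36 = -2
SSE = 1 + 6.25 + 1 + 9 + 0 + 2.25 + 4 = 23.5
s = √(23.5/5) = √4.7 ≈ 2.168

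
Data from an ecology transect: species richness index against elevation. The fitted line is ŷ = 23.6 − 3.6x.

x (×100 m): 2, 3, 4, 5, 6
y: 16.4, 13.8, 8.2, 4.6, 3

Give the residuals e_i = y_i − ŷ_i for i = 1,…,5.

0, 1, -1, -1, 1

x=2: ŷ = 23.6 − 3.6·2 = 16.4; e = 16.4 − 16.4 = 0
x=3: ŷ = 23.6 − 3.6·3 = 12.8; e = 13.8 − 12.8 = 1
x=4: ŷ = 23.6 − 3.6·4 = 9.2; e = 8.2 − 9.2 = -1
x=5: ŷ = 23.6 − 3.6·5 = 5.6; e = 4.6 − 5.6 = -1
x=6: ŷ = 23.6 − 3.6·6 = 2; e = 3 − 2 = 1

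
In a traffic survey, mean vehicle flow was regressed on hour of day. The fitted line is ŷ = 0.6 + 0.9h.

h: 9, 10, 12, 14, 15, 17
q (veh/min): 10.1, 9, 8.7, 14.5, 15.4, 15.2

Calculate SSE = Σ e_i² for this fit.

SSE = 13.48

h=9: ŷ = 0.6 + 0.9·9 = 8.7; e = 10.1 − 8.7 = 1.4
h=10: ŷ = 0.6 + 0.9·10 = 9.6; e = 9 − 9.6 = -0.6
h=12: ŷ = 0.6 + 0.9·12 = 11.4; e = 8.7 − 11.4 = -2.7
h=14: ŷ = 0.6 + 0.9·14 = 13.2; e = 14.5 − 13.2 = 1.3
h=15: ŷ = 0.6 + 0.9·15 = 14.1; e = 15.4 − 14.1 = 1.3
h=17: ŷ = 0.6 + 0.9·17 = 15.9; e = 15.2 − 15.9 = -0.7
SSE = 1.96 + 0.36 + 7.29 + 1.69 + 1.69 + 0.49 = 13.48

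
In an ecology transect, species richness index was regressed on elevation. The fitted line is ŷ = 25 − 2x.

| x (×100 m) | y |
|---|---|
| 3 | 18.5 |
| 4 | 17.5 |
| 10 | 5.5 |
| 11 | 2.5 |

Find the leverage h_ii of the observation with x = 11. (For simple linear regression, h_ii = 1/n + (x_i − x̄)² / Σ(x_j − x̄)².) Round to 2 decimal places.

h = 0.57

x̄ = (3 + 4 + 10 + 11)/4 = 7
Σ(x − x̄)² = 16 + 9 + 9 + 16 = 50
h = 1/4 + (4)²/50 = 0.25 + 0.32 = 0.57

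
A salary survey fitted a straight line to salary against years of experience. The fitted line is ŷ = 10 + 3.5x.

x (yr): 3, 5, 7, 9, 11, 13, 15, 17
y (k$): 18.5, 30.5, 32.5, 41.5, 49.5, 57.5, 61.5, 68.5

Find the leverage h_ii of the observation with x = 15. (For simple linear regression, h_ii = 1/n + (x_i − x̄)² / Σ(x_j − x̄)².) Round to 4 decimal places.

h = 0.2738

x̄ = (3 + 5 + 7 + 9 + 11 + 13 + 15 + 17)/8 = 10
Σ(x − x̄)² = 49 + 25 + 9 + 1 + 1 + 9 + 25 + 49 = 168
h = 1/8 + (5)²/168 = 0.125 + 0.14881 = 0.2738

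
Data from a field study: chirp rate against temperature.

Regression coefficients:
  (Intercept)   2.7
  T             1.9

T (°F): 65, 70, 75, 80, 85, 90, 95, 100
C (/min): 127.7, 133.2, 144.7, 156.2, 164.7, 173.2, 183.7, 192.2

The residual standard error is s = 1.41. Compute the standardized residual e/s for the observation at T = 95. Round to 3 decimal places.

Ĉ = 2.7 + 1.9·95 = 183.2
e = 183.7 − 183.2 = 0.5
e/s = 0.5 / 1.41 = 0.355

0.355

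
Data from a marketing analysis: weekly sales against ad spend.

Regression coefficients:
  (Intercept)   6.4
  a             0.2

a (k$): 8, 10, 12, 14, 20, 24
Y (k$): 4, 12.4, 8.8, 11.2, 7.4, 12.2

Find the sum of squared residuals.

a=8: Ŷ = 6.4 + 0.2·8 = 8; r = 4 − 8 = -4
a=10: Ŷ = 6.4 + 0.2·10 = 8.4; r = 12.4 − 8.4 = 4
a=12: Ŷ = 6.4 + 0.2·12 = 8.8; r = 8.8 − 8.8 = 0
a=14: Ŷ = 6.4 + 0.2·14 = 9.2; r = 11.2 − 9.2 = 2
a=20: Ŷ = 6.4 + 0.2·20 = 10.4; r = 7.4 − 10.4 = -3
a=24: Ŷ = 6.4 + 0.2·24 = 11.2; r = 12.2 − 11.2 = 1
SSE = 16 + 16 + 0 + 4 + 9 + 1 = 46

SSE = 46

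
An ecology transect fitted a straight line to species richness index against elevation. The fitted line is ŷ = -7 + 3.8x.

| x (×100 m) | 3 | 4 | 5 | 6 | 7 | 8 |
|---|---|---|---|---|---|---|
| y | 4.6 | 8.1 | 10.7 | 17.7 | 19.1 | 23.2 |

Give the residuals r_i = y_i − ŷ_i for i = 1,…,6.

0.2, -0.1, -1.3, 1.9, -0.5, -0.2

x=3: ŷ = -7 + 3.8·3 = 4.4; r = 4.6 − 4.4 = 0.2
x=4: ŷ = -7 + 3.8·4 = 8.2; r = 8.1 − 8.2 = -0.1
x=5: ŷ = -7 + 3.8·5 = 12; r = 10.7 − 12 = -1.3
x=6: ŷ = -7 + 3.8·6 = 15.8; r = 17.7 − 15.8 = 1.9
x=7: ŷ = -7 + 3.8·7 = 19.6; r = 19.1 − 19.6 = -0.5
x=8: ŷ = -7 + 3.8·8 = 23.4; r = 23.2 − 23.4 = -0.2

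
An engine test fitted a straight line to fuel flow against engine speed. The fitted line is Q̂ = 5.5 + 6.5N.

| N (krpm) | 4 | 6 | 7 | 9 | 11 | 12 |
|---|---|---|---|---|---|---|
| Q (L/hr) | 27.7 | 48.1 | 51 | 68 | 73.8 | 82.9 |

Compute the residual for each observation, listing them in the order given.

N=4: Q̂ = 5.5 + 6.5·4 = 31.5; e = 27.7 − 31.5 = -3.8
N=6: Q̂ = 5.5 + 6.5·6 = 44.5; e = 48.1 − 44.5 = 3.6
N=7: Q̂ = 5.5 + 6.5·7 = 51; e = 51 − 51 = 0
N=9: Q̂ = 5.5 + 6.5·9 = 64; e = 68 − 64 = 4
N=11: Q̂ = 5.5 + 6.5·11 = 77; e = 73.8 − 77 = -3.2
N=12: Q̂ = 5.5 + 6.5·12 = 83.5; e = 82.9 − 83.5 = -0.6

-3.8, 3.6, 0, 4, -3.2, -0.6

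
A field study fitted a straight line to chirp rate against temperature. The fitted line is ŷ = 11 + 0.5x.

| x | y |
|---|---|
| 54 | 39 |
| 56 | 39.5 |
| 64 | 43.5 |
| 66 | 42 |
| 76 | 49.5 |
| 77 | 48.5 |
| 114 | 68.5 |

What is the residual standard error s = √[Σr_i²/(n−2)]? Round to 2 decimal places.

x=54: ŷ = 11 + 0.5·54 = 38; r = 39 − 38 = 1
x=56: ŷ = 11 + 0.5·56 = 39; r = 39.5 − 39 = 0.5
x=64: ŷ = 11 + 0.5·64 = 43; r = 43.5 − 43 = 0.5
x=66: ŷ = 11 + 0.5·66 = 44; r = 42 − 44 = -2
x=76: ŷ = 11 + 0.5·76 = 49; r = 49.5 − 49 = 0.5
x=77: ŷ = 11 + 0.5·77 = 49.5; r = 48.5 − 49.5 = -1
x=114: ŷ = 11 + 0.5·114 = 68; r = 68.5 − 68 = 0.5
SSE = 1 + 0.25 + 0.25 + 4 + 0.25 + 1 + 0.25 = 7
s = √(7/5) = √1.4 ≈ 1.18

s = 1.18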